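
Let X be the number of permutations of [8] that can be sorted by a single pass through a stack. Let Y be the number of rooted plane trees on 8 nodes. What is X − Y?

Stack-sortable permutations are exactly the 231-avoiding ones, counted by C_n; here n = 8. So X = C_8 = 1430.
A rooted plane tree on 8 nodes has 7 edges, and such trees are counted by C_7. So Y = C_7 = 429.
X − Y = 1430 − 429 = 1001.

1001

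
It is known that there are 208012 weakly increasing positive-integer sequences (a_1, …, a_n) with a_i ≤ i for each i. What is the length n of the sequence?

Such sub-staircase sequences of length n are counted by C_n. The Catalan number equal to 208012 is C_12.

12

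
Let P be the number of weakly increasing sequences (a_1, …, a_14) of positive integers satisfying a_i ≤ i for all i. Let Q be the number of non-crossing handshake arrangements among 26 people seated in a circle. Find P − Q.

Weakly increasing sequences with a_i ≤ i biject with Dyck paths of semilength 14, so there are C_14. So P = C_14 = 2674440.
Non-crossing handshake pairings of 2n people are counted by C_n; 26 people gives n = 13. So Q = C_13 = 742900.
P − Q = 2674440 − 742900 = 1931540.

1931540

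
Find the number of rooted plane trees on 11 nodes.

A rooted plane tree on 11 nodes has 10 edges, and such trees are counted by C_10.
C_10 = C(20,10)/11 = 184756/11 = 16796.

16796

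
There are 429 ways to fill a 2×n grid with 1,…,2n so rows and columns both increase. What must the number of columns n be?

7

Standard Young tableaux of shape 2×n are counted by C_n, and C_7 = 429.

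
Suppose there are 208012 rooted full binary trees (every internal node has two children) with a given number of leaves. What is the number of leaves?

13

Full binary trees with L leaves are counted by C_{L−1}, and C_12 = 208012.
So the index is 12, and the number of leaves is 12 + 1 = 13.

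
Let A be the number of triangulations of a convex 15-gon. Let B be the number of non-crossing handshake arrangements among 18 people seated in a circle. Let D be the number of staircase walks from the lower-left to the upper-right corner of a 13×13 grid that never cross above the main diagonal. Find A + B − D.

4862

The number of triangulations of a 15-gon is the Catalan number C_13 (index = sides − 2). So A = C_13 = 742900.
Non-crossing handshake pairings of 2n people are counted by C_n; 18 people gives n = 9. So B = C_9 = 4862.
Sub-diagonal monotone paths from (0,0) to (13,13) biject with Dyck paths of semilength 13, giving C_13. So D = C_13 = 742900.
A + B − D = 742900 + 4862 − 742900 = 4862.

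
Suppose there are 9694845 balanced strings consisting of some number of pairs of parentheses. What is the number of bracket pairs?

15

Balanced strings of n bracket-pairs are counted by C_n; 9694845 = C_15.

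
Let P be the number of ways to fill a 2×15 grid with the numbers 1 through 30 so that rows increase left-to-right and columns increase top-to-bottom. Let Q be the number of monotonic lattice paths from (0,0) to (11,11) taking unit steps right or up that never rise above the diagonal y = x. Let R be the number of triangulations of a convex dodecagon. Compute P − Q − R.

By the hook-length formula (or a Dyck-path bijection), SYT of shape 2×15 number C_15. So P = C_15 = 9694845.
Sub-diagonal monotone paths from (0,0) to (11,11) biject with Dyck paths of semilength 11, giving C_11. So Q = C_11 = 58786.
A convex 12-gon is triangulated into 10 triangles, and the number of such triangulations is the Catalan number C_{12−2} = C_10. So R = C_10 = 16796.
P − Q − R = 9694845 − 58786 − 16796 = 9619263.

9619263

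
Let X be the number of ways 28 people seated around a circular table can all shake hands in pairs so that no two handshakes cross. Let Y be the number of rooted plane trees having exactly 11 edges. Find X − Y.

2615654

Non-crossing handshake pairings of 2n people are counted by C_n; 28 people gives n = 14. So X = C_14 = 2674440.
A rooted plane tree with 11 edges has 12 nodes, and the count is C_11. So Y = C_11 = 58786.
X − Y = 2674440 − 58786 = 2615654.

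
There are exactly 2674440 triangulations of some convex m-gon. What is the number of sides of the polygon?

16

Triangulations of a convex m-gon are counted by C_{m−2}, and C_14 = 2674440.
So m − 2 = 14, giving m = 16 sides.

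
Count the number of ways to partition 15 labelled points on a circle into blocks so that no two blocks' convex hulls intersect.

9694845

Non-crossing partitions of an n-element set are counted by C_n; here n = 15.
C_15 = C(30,15)/16 = 155117520/16 = 9694845.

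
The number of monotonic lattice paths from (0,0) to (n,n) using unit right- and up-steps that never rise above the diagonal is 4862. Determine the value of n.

9

Such diagonal-avoiding paths in an n×n grid are counted by C_n; 4862 = C_9.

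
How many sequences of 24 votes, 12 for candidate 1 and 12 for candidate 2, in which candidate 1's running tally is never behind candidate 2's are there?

Reading a vote for the leader as '(' and for the other as ')' turns such a sequence into a balanced string of 12 pairs, so the count is C_12.
C_12 = C(24,12)/13 = 2704156/13 = 208012.

208012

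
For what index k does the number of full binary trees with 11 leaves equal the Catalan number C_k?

10

Full binary trees with 11 leaves have 11−1 = 10 internal nodes, so there are C_10 of them.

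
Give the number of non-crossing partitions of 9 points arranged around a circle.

4862

The non-crossing partitions of [9] form a lattice of size C_9.
C_9 = C_8 · 2(2·8+1)/(8+2) = 1430 · 34/10 = 4862.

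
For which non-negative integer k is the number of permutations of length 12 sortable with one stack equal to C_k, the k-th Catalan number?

12

By Knuth's characterisation, the stack-sortable permutations of length 12 are the 231-avoiders, numbering C_12.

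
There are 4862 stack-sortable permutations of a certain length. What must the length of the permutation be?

9

Stack-sortable permutations of [n] are counted by C_n, and C_9 = 4862.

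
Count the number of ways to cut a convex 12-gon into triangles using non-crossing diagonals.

16796

Triangulations of a convex m-gon are counted by C_{m−2}; with m = 12 this is C_10.
C_10 = C(20,10)/11 = 184756/11 = 16796.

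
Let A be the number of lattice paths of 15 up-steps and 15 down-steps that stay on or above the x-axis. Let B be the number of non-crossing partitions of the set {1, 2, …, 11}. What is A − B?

Paths of 15 up- and 15 down-steps that never dip below the axis are Dyck paths; their count is C_15. So A = C_15 = 9694845.
Non-crossing partitions of an n-element set are counted by C_n; here n = 11. So B = C_11 = 58786.
A − B = 9694845 − 58786 = 9636059.

9636059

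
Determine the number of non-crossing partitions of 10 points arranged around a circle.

The non-crossing partitions of [10] form a lattice of size C_10.
C_10 = C_9 · 2(2·9+1)/(9+2) = 4862 · 38/11 = 16796.

16796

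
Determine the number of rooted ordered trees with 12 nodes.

A rooted plane tree on 12 nodes has 11 edges, and such trees are counted by C_11.
C_11 = 58786.

58786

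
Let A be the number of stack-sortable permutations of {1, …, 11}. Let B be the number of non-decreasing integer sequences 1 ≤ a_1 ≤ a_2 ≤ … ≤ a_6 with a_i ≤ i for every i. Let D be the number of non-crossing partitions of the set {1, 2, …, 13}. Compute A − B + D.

By Knuth's characterisation, the stack-sortable permutations of length 11 are the 231-avoiders, numbering C_11. So A = C_11 = 58786.
Weakly increasing sequences with a_i ≤ i biject with Dyck paths of semilength 6, so there are C_6. So B = C_6 = 132.
Non-crossing partitions of an n-element set are counted by C_n; here n = 13. So D = C_13 = 742900.
A − B + D = 58786 − 132 + 742900 = 801554.

801554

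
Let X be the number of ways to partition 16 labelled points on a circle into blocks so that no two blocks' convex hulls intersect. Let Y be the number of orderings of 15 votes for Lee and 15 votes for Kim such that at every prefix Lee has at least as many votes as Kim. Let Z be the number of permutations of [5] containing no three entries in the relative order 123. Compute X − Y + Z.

Non-crossing partitions of an n-element set are counted by C_n; here n = 16. So X = C_16 = 35357670.
Ballot sequences with n votes each where one side never trails are Dyck words, counted by C_n; here n = 15. So Y = C_15 = 9694845.
Permutations of [n] avoiding any single length-3 pattern are counted by C_n; here n = 5. So Z = C_5 = 42.
X − Y + Z = 35357670 − 9694845 + 42 = 25662867.

25662867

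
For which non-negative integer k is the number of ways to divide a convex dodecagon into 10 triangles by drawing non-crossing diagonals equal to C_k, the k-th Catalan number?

A convex 12-gon is triangulated into 10 triangles, and the number of such triangulations is the Catalan number C_{12−2} = C_10.

10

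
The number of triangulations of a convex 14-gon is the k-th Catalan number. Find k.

12

Triangulations of a convex m-gon are counted by C_{m−2}; with m = 14 this is C_12.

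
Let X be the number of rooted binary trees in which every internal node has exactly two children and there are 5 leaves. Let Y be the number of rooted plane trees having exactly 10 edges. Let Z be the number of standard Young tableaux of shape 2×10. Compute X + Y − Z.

A full binary tree with L leaves has L−1 internal nodes and is counted by C_{L−1}; L = 5 gives C_4. So X = C_4 = 14.
A rooted plane tree with 10 edges has 11 nodes, and the count is C_10. So Y = C_10 = 16796.
By the hook-length formula (or a Dyck-path bijection), SYT of shape 2×10 number C_10. So Z = C_10 = 16796.
X + Y − Z = 14 + 16796 − 16796 = 14.

14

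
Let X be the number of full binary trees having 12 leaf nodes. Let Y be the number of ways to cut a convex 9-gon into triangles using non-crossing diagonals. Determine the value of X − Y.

58357

A full binary tree with L leaves has L−1 internal nodes and is counted by C_{L−1}; L = 12 gives C_11. So X = C_11 = 58786.
The number of triangulations of a 9-gon is the Catalan number C_7 (index = sides − 2). So Y = C_7 = 429.
X − Y = 58786 − 429 = 58357.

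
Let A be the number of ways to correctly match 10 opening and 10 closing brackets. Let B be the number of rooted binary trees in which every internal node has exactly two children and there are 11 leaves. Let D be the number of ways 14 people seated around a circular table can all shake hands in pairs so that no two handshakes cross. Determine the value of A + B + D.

34021

With 10 pairs the number of balanced bracket strings is the Catalan number C_10. So A = C_10 = 16796.
Full binary trees with 11 leaves have 11−1 = 10 internal nodes, so there are C_10 of them. So B = C_10 = 16796.
With 14 = 2·7 people, non-crossing handshake pairings are non-crossing perfect matchings on a circle, counted by C_7. So D = C_7 = 429.
A + B + D = 16796 + 16796 + 429 = 34021.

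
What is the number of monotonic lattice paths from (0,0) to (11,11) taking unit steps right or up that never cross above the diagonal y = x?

Monotone paths in an n×n grid that stay weakly below the diagonal are counted by C_n; here n = 11.
C_11 = C(22,11)/12 = 705432/12 = 58786.

58786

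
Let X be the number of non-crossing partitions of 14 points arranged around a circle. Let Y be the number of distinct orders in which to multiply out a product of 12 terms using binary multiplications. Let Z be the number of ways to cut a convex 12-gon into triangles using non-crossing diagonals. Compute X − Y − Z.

Non-crossing partitions of an n-element set are counted by C_n; here n = 14. So X = C_14 = 2674440.
Parenthesizations of m factors correspond to full binary trees with m leaves, counted by C_{m−1}; m = 12 gives C_11. So Y = C_11 = 58786.
The number of triangulations of a 12-gon is the Catalan number C_10 (index = sides − 2). So Z = C_10 = 16796.
X − Y − Z = 2674440 − 58786 − 16796 = 2598858.

2598858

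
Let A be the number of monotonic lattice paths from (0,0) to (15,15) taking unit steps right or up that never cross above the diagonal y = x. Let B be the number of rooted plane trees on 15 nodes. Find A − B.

Monotone paths in an n×n grid that stay weakly below the diagonal are counted by C_n; here n = 15. So A = C_15 = 9694845.
A rooted plane tree on 15 nodes has 14 edges, and such trees are counted by C_14. So B = C_14 = 2674440.
A − B = 9694845 − 2674440 = 7020405.

7020405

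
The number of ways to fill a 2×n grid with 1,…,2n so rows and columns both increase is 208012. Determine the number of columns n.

12

Standard Young tableaux of shape 2×n are counted by C_n, and C_12 = 208012.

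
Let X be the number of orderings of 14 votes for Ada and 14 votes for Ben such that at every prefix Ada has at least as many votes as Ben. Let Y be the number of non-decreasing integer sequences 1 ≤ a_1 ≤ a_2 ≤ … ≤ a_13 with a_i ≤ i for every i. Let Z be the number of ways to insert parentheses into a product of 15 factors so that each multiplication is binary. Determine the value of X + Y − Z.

742900

Reading a vote for the leader as '(' and for the other as ')' turns such a sequence into a balanced string of 14 pairs, so the count is C_14. So X = C_14 = 2674440.
Weakly increasing sequences with a_i ≤ i biject with Dyck paths of semilength 13, so there are C_13. So Y = C_13 = 742900.
Parenthesizations of m factors correspond to full binary trees with m leaves, counted by C_{m−1}; m = 15 gives C_14. So Z = C_14 = 2674440.
X + Y − Z = 2674440 + 742900 − 2674440 = 742900.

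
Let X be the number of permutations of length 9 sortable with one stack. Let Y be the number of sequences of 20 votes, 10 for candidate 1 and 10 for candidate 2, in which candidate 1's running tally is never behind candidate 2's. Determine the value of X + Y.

21658

Stack-sortable permutations are exactly the 231-avoiding ones, counted by C_n; here n = 9. So X = C_9 = 4862.
Ballot sequences with n votes each where one side never trails are Dyck words, counted by C_n; here n = 10. So Y = C_10 = 16796.
X + Y = 4862 + 16796 = 21658.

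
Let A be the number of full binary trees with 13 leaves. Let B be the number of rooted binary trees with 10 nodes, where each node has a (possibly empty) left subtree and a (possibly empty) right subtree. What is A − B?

191216

Full binary trees with 13 leaves have 13−1 = 12 internal nodes, so there are C_12 of them. So A = C_12 = 208012.
Binary trees (left/right distinguished) on n nodes are counted by C_n; here n = 10. So B = C_10 = 16796.
A − B = 208012 − 16796 = 191216.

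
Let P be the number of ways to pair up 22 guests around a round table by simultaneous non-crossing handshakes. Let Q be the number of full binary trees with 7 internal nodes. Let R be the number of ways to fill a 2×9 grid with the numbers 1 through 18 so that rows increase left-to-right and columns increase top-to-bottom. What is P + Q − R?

With 22 = 2·11 people, non-crossing handshake pairings are non-crossing perfect matchings on a circle, counted by C_11. So P = C_11 = 58786.
Full binary trees with n internal nodes are counted by C_n; here n = 7. So Q = C_7 = 429.
Standard Young tableaux of shape 2×n are counted by C_n; here n = 9. So R = C_9 = 4862.
P + Q − R = 58786 + 429 − 4862 = 54353.

54353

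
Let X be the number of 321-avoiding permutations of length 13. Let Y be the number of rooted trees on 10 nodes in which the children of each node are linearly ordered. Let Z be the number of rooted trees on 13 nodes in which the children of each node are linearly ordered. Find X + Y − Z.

539750

Permutations of [n] avoiding any single length-3 pattern are counted by C_n; here n = 13. So X = C_13 = 742900.
Rooted ordered (plane) trees on m nodes have m−1 edges and are counted by C_{m−1}; m = 10 gives C_9. So Y = C_9 = 4862.
A rooted plane tree on 13 nodes has 12 edges, and such trees are counted by C_12. So Z = C_12 = 208012.
X + Y − Z = 742900 + 4862 − 208012 = 539750.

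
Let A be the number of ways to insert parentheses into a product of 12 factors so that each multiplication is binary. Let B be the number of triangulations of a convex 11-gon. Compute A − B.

Bracketing 12 factors into binary products is counted by C_{12−1} = C_11. So A = C_11 = 58786.
A convex 11-gon is triangulated into 9 triangles, and the number of such triangulations is the Catalan number C_{11−2} = C_9. So B = C_9 = 4862.
A − B = 58786 − 4862 = 53924.

53924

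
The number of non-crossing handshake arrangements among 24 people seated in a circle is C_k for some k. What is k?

With 24 = 2·12 people, non-crossing handshake pairings are non-crossing perfect matchings on a circle, counted by C_12.

12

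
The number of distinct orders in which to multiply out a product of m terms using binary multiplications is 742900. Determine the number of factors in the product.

Parenthesizations of m factors are counted by C_{m−1}; 742900 = C_13.
So the index is 13, and the number of factors is 13 + 1 = 14.

14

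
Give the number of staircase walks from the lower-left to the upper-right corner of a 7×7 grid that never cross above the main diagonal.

Monotone paths in an n×n grid that stay weakly below the diagonal are counted by C_n; here n = 7.
C_7 = C(14,7)/8 = 3432/8 = 429.

429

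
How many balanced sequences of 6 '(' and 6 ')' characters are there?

A balanced arrangement of 6 bracket pairs is a Dyck word of semilength 6, so the count is C_6.
C_6 = C(12,6)/7 = 924/7 = 132.

132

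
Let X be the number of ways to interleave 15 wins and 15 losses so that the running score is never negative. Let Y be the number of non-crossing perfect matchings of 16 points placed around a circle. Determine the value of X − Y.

Reading a vote for the leader as '(' and for the other as ')' turns such a sequence into a balanced string of 15 pairs, so the count is C_15. So X = C_15 = 9694845.
Pairing 16 circle points by 8 non-crossing chords gives C_8 matchings. So Y = C_8 = 1430.
X − Y = 9694845 − 1430 = 9693415.

9693415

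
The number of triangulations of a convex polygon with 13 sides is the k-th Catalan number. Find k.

11

The number of triangulations of a 13-gon is the Catalan number C_11 (index = sides − 2).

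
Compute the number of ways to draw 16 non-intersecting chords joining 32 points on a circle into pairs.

Non-crossing perfect matchings of 2n points on a circle are counted by C_n; with 32 points, n = 16.
C_16 = C_15 · 2(2·15+1)/(15+2) = 9694845 · 62/17 = 35357670.

35357670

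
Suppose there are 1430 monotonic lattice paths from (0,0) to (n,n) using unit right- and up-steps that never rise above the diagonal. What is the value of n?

Such diagonal-avoiding paths in an n×n grid are counted by C_n. The Catalan number equal to 1430 is C_8.

8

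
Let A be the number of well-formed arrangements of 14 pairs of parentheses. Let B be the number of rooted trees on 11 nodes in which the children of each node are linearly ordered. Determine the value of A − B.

2657644

Balanced strings of n pairs of brackets are counted by C_n; here n = 14. So A = C_14 = 2674440.
A rooted plane tree on 11 nodes has 10 edges, and such trees are counted by C_10. So B = C_10 = 16796.
A − B = 2674440 − 16796 = 2657644.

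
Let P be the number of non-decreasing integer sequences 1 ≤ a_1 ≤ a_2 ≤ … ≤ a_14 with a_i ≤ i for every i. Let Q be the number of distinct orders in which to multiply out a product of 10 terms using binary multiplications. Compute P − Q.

2669578

Such sub-staircase sequences of length n are counted by C_n; here n = 14. So P = C_14 = 2674440.
Ways to associate a product of 10 factors correspond to binary trees on 10 leaves, so the count is C_9. So Q = C_9 = 4862.
P − Q = 2674440 − 4862 = 2669578.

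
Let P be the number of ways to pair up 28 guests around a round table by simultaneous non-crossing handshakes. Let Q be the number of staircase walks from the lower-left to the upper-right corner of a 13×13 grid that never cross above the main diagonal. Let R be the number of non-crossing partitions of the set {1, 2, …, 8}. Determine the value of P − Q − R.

1930110

Non-crossing handshake pairings of 2n people are counted by C_n; 28 people gives n = 14. So P = C_14 = 2674440.
Sub-diagonal monotone paths from (0,0) to (13,13) biject with Dyck paths of semilength 13, giving C_13. So Q = C_13 = 742900.
Non-crossing partitions of an n-element set are counted by C_n; here n = 8. So R = C_8 = 1430.
P − Q − R = 2674440 − 742900 − 1430 = 1930110.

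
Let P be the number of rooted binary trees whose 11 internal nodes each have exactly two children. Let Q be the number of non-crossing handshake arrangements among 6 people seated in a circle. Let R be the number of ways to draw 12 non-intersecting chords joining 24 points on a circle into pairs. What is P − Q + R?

The number of full binary trees on 11 internal nodes is the Catalan number C_11. So P = C_11 = 58786.
Non-crossing handshake pairings of 2n people are counted by C_n; 6 people gives n = 3. So Q = C_3 = 5.
Non-crossing perfect matchings of 2n points on a circle are counted by C_n; with 24 points, n = 12. So R = C_12 = 208012.
P − Q + R = 58786 − 5 + 208012 = 266793.

266793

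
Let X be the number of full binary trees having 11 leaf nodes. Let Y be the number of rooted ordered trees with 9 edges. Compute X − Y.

11934

Full binary trees with 11 leaves have 11−1 = 10 internal nodes, so there are C_10 of them. So X = C_10 = 16796.
A rooted plane tree with 9 edges has 10 nodes, and the count is C_9. So Y = C_9 = 4862.
X − Y = 16796 − 4862 = 11934.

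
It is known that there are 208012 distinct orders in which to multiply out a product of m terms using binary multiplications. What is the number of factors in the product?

Parenthesizations of m factors are counted by C_{m−1}, and C_12 = 208012.
So the index is 12, and the number of factors is 12 + 1 = 13.

13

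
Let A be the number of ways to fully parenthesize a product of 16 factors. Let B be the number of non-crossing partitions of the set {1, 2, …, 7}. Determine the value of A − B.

Bracketing 16 factors into binary products is counted by C_{16−1} = C_15. So A = C_15 = 9694845.
The non-crossing partitions of [7] form a lattice of size C_7. So B = C_7 = 429.
A − B = 9694845 − 429 = 9694416.

9694416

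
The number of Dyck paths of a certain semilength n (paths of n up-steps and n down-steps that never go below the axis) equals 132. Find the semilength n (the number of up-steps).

Dyck paths of semilength n are counted by C_n. Since C_6 = 132, the index is 6.

6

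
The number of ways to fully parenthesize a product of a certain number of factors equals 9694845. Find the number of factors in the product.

16

Parenthesizations of m factors are counted by C_{m−1}. The Catalan number equal to 9694845 is C_15.
So the index is 15, and the number of factors is 15 + 1 = 16.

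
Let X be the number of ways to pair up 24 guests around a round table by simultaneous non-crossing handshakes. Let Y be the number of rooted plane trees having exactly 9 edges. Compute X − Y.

With 24 = 2·12 people, non-crossing handshake pairings are non-crossing perfect matchings on a circle, counted by C_12. So X = C_12 = 208012.
Rooted ordered trees with n edges are counted by C_n; here n = 9. So Y = C_9 = 4862.
X − Y = 208012 − 4862 = 203150.

203150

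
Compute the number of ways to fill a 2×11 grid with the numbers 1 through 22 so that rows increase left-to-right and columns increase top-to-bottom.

By the hook-length formula (or a Dyck-path bijection), SYT of shape 2×11 number C_11.
C_11 = 58786.

58786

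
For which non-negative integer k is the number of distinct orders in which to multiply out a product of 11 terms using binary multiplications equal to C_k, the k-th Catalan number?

10

Bracketing 11 factors into binary products is counted by C_{11−1} = C_10.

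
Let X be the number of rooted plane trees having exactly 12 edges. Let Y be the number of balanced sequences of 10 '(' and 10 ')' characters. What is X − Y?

191216

A rooted plane tree with 12 edges has 13 nodes, and the count is C_12. So X = C_12 = 208012.
Balanced strings of n pairs of brackets are counted by C_n; here n = 10. So Y = C_10 = 16796.
X − Y = 208012 − 16796 = 191216.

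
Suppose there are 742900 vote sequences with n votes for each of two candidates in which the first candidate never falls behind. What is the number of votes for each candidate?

Such ballot sequences with n votes each are counted by C_n; 742900 = C_13.

13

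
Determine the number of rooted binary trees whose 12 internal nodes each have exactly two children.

Full binary trees with n internal nodes are counted by C_n; here n = 12.
C_12 = 208012.

208012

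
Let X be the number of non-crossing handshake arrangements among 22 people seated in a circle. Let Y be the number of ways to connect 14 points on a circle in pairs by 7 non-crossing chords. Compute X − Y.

With 22 = 2·11 people, non-crossing handshake pairings are non-crossing perfect matchings on a circle, counted by C_11. So X = C_11 = 58786.
Non-crossing perfect matchings of 2n points on a circle are counted by C_n; with 14 points, n = 7. So Y = C_7 = 429.
X − Y = 58786 − 429 = 58357.

58357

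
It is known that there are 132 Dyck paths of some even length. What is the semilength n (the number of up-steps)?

Dyck paths of semilength n are counted by C_n. Since C_6 = 132, the index is 6.

6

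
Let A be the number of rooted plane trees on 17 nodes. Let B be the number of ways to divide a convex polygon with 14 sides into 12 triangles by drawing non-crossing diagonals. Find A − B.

35149658

A rooted plane tree on 17 nodes has 16 edges, and such trees are counted by C_16. So A = C_16 = 35357670.
A convex 14-gon is triangulated into 12 triangles, and the number of such triangulations is the Catalan number C_{14−2} = C_12. So B = C_12 = 208012.
A − B = 35357670 − 208012 = 35149658.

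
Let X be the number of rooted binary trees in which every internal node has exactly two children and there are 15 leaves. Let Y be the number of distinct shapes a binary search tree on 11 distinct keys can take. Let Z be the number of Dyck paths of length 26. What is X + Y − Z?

A full binary tree with L leaves has L−1 internal nodes and is counted by C_{L−1}; L = 15 gives C_14. So X = C_14 = 2674440.
Rooted binary trees with 11 nodes (each child slot possibly empty) number C_11. So Y = C_11 = 58786.
Dyck paths of semilength n (length 2n) are counted by C_n; here n = 13. So Z = C_13 = 742900.
X + Y − Z = 2674440 + 58786 − 742900 = 1990326.

1990326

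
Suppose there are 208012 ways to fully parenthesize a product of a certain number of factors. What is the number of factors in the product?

13

Parenthesizations of m factors are counted by C_{m−1}, and C_12 = 208012.
So the index is 12, and the number of factors is 12 + 1 = 13.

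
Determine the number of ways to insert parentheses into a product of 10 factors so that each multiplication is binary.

4862

Ways to associate a product of 10 factors correspond to binary trees on 10 leaves, so the count is C_9.
C_9 = 4862.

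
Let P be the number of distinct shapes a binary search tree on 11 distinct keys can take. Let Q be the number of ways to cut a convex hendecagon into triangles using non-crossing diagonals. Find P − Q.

53924

Binary trees (left/right distinguished) on n nodes are counted by C_n; here n = 11. So P = C_11 = 58786.
Triangulations of a convex m-gon are counted by C_{m−2}; with m = 11 this is C_9. So Q = C_9 = 4862.
P − Q = 58786 − 4862 = 53924.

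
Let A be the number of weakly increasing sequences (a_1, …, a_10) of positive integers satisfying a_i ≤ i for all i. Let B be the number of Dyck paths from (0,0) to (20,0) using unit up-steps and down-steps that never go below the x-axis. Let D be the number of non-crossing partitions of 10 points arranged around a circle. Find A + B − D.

16796

Weakly increasing sequences with a_i ≤ i biject with Dyck paths of semilength 10, so there are C_10. So A = C_10 = 16796.
Dyck paths of semilength n (length 2n) are counted by C_n; here n = 10. So B = C_10 = 16796.
Non-crossing partitions of an n-element set are counted by C_n; here n = 10. So D = C_10 = 16796.
A + B − D = 16796 + 16796 − 16796 = 16796.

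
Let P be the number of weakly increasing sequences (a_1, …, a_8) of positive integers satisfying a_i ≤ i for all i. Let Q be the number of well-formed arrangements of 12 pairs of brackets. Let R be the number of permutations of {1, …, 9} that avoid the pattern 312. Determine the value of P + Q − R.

204580

Such sub-staircase sequences of length n are counted by C_n; here n = 8. So P = C_8 = 1430.
Balanced strings of n pairs of brackets are counted by C_n; here n = 12. So Q = C_12 = 208012.
Permutations of [n] avoiding any single length-3 pattern are counted by C_n; here n = 9. So R = C_9 = 4862.
P + Q − R = 1430 + 208012 − 4862 = 204580.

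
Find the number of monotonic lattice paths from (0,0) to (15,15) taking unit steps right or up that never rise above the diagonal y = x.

9694845

Sub-diagonal monotone paths from (0,0) to (15,15) biject with Dyck paths of semilength 15, giving C_15.
C_15 = 9694845.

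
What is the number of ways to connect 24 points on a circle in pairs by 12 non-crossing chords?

208012

Non-crossing perfect matchings of 2n points on a circle are counted by C_n; with 24 points, n = 12.
C_12 = C(24,12)/13 = 2704156/13 = 208012.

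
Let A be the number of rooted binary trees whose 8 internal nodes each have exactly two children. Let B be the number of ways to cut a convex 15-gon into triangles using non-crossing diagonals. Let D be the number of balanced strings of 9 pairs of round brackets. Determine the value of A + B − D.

739468

Full binary trees with n internal nodes are counted by C_n; here n = 8. So A = C_8 = 1430.
Triangulations of a convex m-gon are counted by C_{m−2}; with m = 15 this is C_13. So B = C_13 = 742900.
Balanced strings of n pairs of brackets are counted by C_n; here n = 9. So D = C_9 = 4862.
A + B − D = 1430 + 742900 − 4862 = 739468.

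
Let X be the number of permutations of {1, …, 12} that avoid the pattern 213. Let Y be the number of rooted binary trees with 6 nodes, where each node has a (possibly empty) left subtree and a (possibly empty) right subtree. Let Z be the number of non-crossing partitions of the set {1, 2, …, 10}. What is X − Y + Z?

224676

Permutations of [n] avoiding any single length-3 pattern are counted by C_n; here n = 12. So X = C_12 = 208012.
Rooted binary trees with 6 nodes (each child slot possibly empty) number C_6. So Y = C_6 = 132.
Non-crossing partitions of an n-element set are counted by C_n; here n = 10. So Z = C_10 = 16796.
X − Y + Z = 208012 − 132 + 16796 = 224676.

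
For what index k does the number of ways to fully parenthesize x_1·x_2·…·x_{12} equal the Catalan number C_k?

11

Parenthesizations of m factors correspond to full binary trees with m leaves, counted by C_{m−1}; m = 12 gives C_11.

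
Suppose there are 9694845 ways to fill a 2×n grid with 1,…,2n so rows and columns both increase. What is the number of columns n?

Standard Young tableaux of shape 2×n are counted by C_n; 9694845 = C_15.

15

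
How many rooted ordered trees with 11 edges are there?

Rooted ordered trees with n edges are counted by C_n; here n = 11.
C_11 = 58786.

58786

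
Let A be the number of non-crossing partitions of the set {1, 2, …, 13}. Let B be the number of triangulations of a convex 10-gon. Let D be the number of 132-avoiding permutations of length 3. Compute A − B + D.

741475

Non-crossing partitions of an n-element set are counted by C_n; here n = 13. So A = C_13 = 742900.
Triangulations of a convex m-gon are counted by C_{m−2}; with m = 10 this is C_8. So B = C_8 = 1430.
Permutations of [n] avoiding any single length-3 pattern are counted by C_n; here n = 3. So D = C_3 = 5.
A − B + D = 742900 − 1430 + 5 = 741475.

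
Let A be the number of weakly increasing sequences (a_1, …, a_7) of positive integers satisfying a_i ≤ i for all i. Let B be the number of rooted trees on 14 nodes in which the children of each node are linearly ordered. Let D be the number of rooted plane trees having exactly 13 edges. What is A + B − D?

429

Weakly increasing sequences with a_i ≤ i biject with Dyck paths of semilength 7, so there are C_7. So A = C_7 = 429.
A rooted plane tree on 14 nodes has 13 edges, and such trees are counted by C_13. So B = C_13 = 742900.
Rooted ordered trees with n edges are counted by C_n; here n = 13. So D = C_13 = 742900.
A + B − D = 429 + 742900 − 742900 = 429.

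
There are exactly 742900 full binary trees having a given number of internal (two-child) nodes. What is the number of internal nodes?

Full binary trees with n internal nodes are counted by C_n; 742900 = C_13.

13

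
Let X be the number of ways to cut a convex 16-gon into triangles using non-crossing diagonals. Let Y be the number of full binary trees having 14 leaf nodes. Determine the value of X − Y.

1931540

The number of triangulations of a 16-gon is the Catalan number C_14 (index = sides − 2). So X = C_14 = 2674440.
A full binary tree with L leaves has L−1 internal nodes and is counted by C_{L−1}; L = 14 gives C_13. So Y = C_13 = 742900.
X − Y = 2674440 − 742900 = 1931540.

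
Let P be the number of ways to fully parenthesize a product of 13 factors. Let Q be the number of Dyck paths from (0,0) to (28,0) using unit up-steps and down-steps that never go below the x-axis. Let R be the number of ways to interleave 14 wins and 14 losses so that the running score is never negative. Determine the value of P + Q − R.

Bracketing 13 factors into binary products is counted by C_{13−1} = C_12. So P = C_12 = 208012.
A Dyck path with 14 up-steps and 14 down-steps has semilength 14, so there are C_14 of them. So Q = C_14 = 2674440.
Reading a vote for the leader as '(' and for the other as ')' turns such a sequence into a balanced string of 14 pairs, so the count is C_14. So R = C_14 = 2674440.
P + Q − R = 208012 + 2674440 − 2674440 = 208012.

208012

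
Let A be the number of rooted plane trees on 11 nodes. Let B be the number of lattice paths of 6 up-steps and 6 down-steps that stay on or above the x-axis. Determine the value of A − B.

16664

A rooted plane tree on 11 nodes has 10 edges, and such trees are counted by C_10. So A = C_10 = 16796.
A Dyck path with 6 up-steps and 6 down-steps has semilength 6, so there are C_6 of them. So B = C_6 = 132.
A − B = 16796 − 132 = 16664.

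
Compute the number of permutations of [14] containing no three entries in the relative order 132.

2674440

For any fixed pattern of length 3, the pattern-avoiding permutations of [14] number C_14.
C_14 = C(28,14)/15 = 40116600/15 = 2674440.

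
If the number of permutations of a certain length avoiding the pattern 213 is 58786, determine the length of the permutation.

11

Permutations of [n] avoiding a fixed length-3 pattern are counted by C_n. Since C_11 = 58786, the index is 11.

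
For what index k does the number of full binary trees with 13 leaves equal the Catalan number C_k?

12

A full binary tree with L leaves has L−1 internal nodes and is counted by C_{L−1}; L = 13 gives C_12.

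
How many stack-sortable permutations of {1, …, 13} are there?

742900

By Knuth's characterisation, the stack-sortable permutations of length 13 are the 231-avoiders, numbering C_13.
C_13 = C(26,13)/14 = 10400600/14 = 742900.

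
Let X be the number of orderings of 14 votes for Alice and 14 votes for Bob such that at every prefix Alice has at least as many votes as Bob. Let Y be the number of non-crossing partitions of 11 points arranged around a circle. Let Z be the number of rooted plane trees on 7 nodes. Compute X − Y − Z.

Reading a vote for the leader as '(' and for the other as ')' turns such a sequence into a balanced string of 14 pairs, so the count is C_14. So X = C_14 = 2674440.
Non-crossing partitions of an n-element set are counted by C_n; here n = 11. So Y = C_11 = 58786.
A rooted plane tree on 7 nodes has 6 edges, and such trees are counted by C_6. So Z = C_6 = 132.
X − Y − Z = 2674440 − 58786 − 132 = 2615522.

2615522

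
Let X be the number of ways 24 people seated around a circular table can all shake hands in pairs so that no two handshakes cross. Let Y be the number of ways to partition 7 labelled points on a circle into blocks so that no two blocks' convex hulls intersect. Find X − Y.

207583

With 24 = 2·12 people, non-crossing handshake pairings are non-crossing perfect matchings on a circle, counted by C_12. So X = C_12 = 208012.
Non-crossing partitions of an n-element set are counted by C_n; here n = 7. So Y = C_7 = 429.
X − Y = 208012 − 429 = 207583.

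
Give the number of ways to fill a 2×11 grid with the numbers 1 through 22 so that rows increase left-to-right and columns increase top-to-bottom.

By the hook-length formula (or a Dyck-path bijection), SYT of shape 2×11 number C_11.
C_11 = 58786.

58786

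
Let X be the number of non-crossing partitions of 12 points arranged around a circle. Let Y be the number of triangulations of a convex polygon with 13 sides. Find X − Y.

149226

The non-crossing partitions of [12] form a lattice of size C_12. So X = C_12 = 208012.
A convex 13-gon is triangulated into 11 triangles, and the number of such triangulations is the Catalan number C_{13−2} = C_11. So Y = C_11 = 58786.
X − Y = 208012 − 58786 = 149226.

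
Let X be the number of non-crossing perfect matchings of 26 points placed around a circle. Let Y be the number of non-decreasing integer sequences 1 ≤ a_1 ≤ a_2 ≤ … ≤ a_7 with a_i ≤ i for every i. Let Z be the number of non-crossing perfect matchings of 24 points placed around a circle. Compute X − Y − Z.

534459

Pairing 26 circle points by 13 non-crossing chords gives C_13 matchings. So X = C_13 = 742900.
Weakly increasing sequences with a_i ≤ i biject with Dyck paths of semilength 7, so there are C_7. So Y = C_7 = 429.
Pairing 24 circle points by 12 non-crossing chords gives C_12 matchings. So Z = C_12 = 208012.
X − Y − Z = 742900 − 429 − 208012 = 534459.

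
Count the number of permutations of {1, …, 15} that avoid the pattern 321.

9694845

For any fixed pattern of length 3, the pattern-avoiding permutations of [15] number C_15.
C_15 = 9694845.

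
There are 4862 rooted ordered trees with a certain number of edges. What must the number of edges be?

9

Rooted ordered trees with n edges are counted by C_n. The Catalan number equal to 4862 is C_9.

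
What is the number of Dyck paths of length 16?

1430

Dyck paths of semilength n (length 2n) are counted by C_n; here n = 8.
C_8 = C(16,8)/9 = 12870/9 = 1430.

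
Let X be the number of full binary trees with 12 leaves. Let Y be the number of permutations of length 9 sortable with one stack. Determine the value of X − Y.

Full binary trees with 12 leaves have 12−1 = 11 internal nodes, so there are C_11 of them. So X = C_11 = 58786.
Stack-sortable permutations are exactly the 231-avoiding ones, counted by C_n; here n = 9. So Y = C_9 = 4862.
X − Y = 58786 − 4862 = 53924.

53924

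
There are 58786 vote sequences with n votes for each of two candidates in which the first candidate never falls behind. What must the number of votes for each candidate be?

Such ballot sequences with n votes each are counted by C_n; 58786 = C_11.

11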